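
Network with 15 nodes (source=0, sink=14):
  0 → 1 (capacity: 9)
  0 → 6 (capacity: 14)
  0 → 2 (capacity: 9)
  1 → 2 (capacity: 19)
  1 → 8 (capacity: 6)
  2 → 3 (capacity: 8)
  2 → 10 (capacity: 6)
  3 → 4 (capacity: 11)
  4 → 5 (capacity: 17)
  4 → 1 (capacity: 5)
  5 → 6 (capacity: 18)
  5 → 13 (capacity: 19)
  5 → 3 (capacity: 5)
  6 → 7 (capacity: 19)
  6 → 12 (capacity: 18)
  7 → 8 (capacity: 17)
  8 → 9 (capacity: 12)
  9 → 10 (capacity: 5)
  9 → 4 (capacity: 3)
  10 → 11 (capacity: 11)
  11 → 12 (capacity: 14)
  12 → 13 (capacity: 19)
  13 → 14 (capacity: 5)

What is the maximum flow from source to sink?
Maximum flow = 5

Max flow: 5

Flow assignment:
  0 → 1: 4/9
  0 → 2: 1/9
  1 → 2: 5/19
  1 → 8: 4/6
  2 → 3: 2/8
  2 → 10: 4/6
  3 → 4: 2/11
  4 → 1: 5/5
  8 → 9: 4/12
  9 → 10: 1/5
  9 → 4: 3/3
  10 → 11: 5/11
  11 → 12: 5/14
  12 → 13: 5/19
  13 → 14: 5/5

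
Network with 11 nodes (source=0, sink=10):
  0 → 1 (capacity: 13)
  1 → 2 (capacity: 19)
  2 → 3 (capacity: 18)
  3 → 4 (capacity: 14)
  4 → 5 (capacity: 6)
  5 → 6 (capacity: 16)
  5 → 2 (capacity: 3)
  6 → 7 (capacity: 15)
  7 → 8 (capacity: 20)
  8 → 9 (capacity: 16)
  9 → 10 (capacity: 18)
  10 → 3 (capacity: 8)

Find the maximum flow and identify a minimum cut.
Max flow = 6, Min cut edges: (4,5)

Maximum flow: 6
Minimum cut: (4,5)
Partition: S = [0, 1, 2, 3, 4], T = [5, 6, 7, 8, 9, 10]

Max-flow min-cut theorem verified: both equal 6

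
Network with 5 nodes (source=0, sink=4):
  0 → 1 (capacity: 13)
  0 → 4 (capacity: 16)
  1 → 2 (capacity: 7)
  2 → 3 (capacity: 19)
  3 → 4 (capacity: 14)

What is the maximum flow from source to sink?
Maximum flow = 23

Max flow: 23

Flow assignment:
  0 → 1: 7/13
  0 → 4: 16/16
  1 → 2: 7/7
  2 → 3: 7/19
  3 → 4: 7/14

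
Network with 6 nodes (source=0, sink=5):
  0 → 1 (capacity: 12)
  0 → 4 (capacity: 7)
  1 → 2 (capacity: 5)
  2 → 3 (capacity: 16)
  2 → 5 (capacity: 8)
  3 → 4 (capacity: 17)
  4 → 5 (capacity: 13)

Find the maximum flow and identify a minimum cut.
Max flow = 12, Min cut edges: (0,4), (1,2)

Maximum flow: 12
Minimum cut: (0,4), (1,2)
Partition: S = [0, 1], T = [2, 3, 4, 5]

Max-flow min-cut theorem verified: both equal 12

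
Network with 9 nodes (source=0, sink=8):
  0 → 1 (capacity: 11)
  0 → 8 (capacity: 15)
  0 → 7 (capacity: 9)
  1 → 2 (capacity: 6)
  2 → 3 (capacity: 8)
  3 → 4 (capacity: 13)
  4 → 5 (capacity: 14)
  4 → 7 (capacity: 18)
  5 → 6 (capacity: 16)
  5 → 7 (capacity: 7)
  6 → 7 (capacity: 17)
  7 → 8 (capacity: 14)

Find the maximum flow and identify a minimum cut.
Max flow = 29, Min cut edges: (0,8), (7,8)

Maximum flow: 29
Minimum cut: (0,8), (7,8)
Partition: S = [0, 1, 2, 3, 4, 5, 6, 7], T = [8]

Max-flow min-cut theorem verified: both equal 29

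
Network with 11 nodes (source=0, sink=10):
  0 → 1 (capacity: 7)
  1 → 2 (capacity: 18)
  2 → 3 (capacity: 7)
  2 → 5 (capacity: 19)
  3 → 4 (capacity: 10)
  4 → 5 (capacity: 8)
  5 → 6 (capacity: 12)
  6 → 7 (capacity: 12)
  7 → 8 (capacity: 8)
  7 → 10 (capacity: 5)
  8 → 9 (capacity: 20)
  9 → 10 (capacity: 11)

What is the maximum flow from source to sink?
Maximum flow = 7

Max flow: 7

Flow assignment:
  0 → 1: 7/7
  1 → 2: 7/18
  2 → 5: 7/19
  5 → 6: 7/12
  6 → 7: 7/12
  7 → 8: 2/8
  7 → 10: 5/5
  8 → 9: 2/20
  9 → 10: 2/11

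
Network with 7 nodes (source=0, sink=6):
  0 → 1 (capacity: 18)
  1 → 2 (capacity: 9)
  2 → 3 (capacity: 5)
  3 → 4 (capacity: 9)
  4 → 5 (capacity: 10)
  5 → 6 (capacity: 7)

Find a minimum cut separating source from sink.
Min cut value = 5, edges: (2,3)

Min cut value: 5
Partition: S = [0, 1, 2], T = [3, 4, 5, 6]
Cut edges: (2,3)

By max-flow min-cut theorem, max flow = min cut = 5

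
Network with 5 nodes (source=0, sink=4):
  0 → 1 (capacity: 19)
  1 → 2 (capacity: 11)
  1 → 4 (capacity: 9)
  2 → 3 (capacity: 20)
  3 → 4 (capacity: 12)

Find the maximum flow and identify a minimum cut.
Max flow = 19, Min cut edges: (0,1)

Maximum flow: 19
Minimum cut: (0,1)
Partition: S = [0], T = [1, 2, 3, 4]

Max-flow min-cut theorem verified: both equal 19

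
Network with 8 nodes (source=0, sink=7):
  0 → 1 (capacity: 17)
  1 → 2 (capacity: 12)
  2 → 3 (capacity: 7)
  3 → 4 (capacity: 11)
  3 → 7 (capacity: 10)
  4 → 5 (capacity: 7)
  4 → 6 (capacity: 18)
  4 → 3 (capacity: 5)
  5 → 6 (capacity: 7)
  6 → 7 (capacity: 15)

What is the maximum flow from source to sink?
Maximum flow = 7

Max flow: 7

Flow assignment:
  0 → 1: 7/17
  1 → 2: 7/12
  2 → 3: 7/7
  3 → 7: 7/10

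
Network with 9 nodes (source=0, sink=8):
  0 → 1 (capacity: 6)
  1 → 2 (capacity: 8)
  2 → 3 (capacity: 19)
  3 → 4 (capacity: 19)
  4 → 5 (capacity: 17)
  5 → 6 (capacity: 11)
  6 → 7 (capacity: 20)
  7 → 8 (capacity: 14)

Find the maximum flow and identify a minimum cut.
Max flow = 6, Min cut edges: (0,1)

Maximum flow: 6
Minimum cut: (0,1)
Partition: S = [0], T = [1, 2, 3, 4, 5, 6, 7, 8]

Max-flow min-cut theorem verified: both equal 6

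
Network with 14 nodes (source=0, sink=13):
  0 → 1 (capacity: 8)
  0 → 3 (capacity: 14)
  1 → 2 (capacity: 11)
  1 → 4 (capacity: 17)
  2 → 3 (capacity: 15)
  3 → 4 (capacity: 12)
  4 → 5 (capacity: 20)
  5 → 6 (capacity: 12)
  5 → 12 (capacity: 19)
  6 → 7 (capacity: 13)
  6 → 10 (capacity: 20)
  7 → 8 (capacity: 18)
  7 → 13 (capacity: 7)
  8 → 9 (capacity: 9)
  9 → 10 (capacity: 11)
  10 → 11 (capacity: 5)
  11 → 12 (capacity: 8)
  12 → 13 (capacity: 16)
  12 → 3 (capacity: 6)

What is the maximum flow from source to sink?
Maximum flow = 20

Max flow: 20

Flow assignment:
  0 → 1: 8/8
  0 → 3: 12/14
  1 → 4: 8/17
  3 → 4: 12/12
  4 → 5: 20/20
  5 → 6: 4/12
  5 → 12: 16/19
  6 → 7: 4/13
  7 → 13: 4/7
  12 → 13: 16/16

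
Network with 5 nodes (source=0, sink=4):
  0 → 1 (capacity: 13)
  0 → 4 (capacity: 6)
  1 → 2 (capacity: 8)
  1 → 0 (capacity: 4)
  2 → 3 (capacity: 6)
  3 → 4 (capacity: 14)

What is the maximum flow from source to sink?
Maximum flow = 12

Max flow: 12

Flow assignment:
  0 → 1: 6/13
  0 → 4: 6/6
  1 → 2: 6/8
  2 → 3: 6/6
  3 → 4: 6/14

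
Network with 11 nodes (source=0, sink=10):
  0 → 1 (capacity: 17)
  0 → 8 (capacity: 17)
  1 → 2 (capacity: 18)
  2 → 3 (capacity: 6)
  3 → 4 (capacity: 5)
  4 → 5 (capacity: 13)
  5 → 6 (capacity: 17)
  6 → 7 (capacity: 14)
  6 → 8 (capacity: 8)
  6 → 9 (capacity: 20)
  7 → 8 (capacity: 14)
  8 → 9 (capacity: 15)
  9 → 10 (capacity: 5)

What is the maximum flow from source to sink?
Maximum flow = 5

Max flow: 5

Flow assignment:
  0 → 1: 5/17
  1 → 2: 5/18
  2 → 3: 5/6
  3 → 4: 5/5
  4 → 5: 5/13
  5 → 6: 5/17
  6 → 8: 5/8
  8 → 9: 5/15
  9 → 10: 5/5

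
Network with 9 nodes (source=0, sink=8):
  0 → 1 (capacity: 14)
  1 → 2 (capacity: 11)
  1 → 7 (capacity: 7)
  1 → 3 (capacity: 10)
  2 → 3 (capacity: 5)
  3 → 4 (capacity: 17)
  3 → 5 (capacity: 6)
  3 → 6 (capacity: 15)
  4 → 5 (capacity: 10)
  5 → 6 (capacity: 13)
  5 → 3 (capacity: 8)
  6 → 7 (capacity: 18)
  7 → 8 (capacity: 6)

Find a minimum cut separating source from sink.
Min cut value = 6, edges: (7,8)

Min cut value: 6
Partition: S = [0, 1, 2, 3, 4, 5, 6, 7], T = [8]
Cut edges: (7,8)

By max-flow min-cut theorem, max flow = min cut = 6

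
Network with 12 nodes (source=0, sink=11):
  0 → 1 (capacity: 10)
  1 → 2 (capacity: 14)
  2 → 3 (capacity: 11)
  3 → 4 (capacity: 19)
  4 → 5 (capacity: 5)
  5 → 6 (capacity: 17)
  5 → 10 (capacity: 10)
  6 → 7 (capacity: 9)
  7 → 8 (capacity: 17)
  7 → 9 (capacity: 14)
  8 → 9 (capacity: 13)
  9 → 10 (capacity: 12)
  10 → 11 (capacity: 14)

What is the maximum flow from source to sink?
Maximum flow = 5

Max flow: 5

Flow assignment:
  0 → 1: 5/10
  1 → 2: 5/14
  2 → 3: 5/11
  3 → 4: 5/19
  4 → 5: 5/5
  5 → 10: 5/10
  10 → 11: 5/14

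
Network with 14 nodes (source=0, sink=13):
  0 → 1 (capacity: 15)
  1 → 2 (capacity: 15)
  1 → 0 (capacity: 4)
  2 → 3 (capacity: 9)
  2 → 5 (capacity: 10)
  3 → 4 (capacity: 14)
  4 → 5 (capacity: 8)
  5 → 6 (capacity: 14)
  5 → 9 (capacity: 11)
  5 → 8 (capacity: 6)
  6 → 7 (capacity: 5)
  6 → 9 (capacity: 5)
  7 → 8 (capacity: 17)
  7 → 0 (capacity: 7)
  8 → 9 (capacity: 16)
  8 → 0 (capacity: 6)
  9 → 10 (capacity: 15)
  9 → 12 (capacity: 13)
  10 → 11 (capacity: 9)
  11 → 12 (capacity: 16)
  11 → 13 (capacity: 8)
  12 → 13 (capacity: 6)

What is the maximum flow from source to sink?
Maximum flow = 14

Max flow: 14

Flow assignment:
  0 → 1: 15/15
  1 → 2: 15/15
  2 → 3: 5/9
  2 → 5: 10/10
  3 → 4: 5/14
  4 → 5: 5/8
  5 → 6: 4/14
  5 → 9: 10/11
  5 → 8: 1/6
  6 → 9: 4/5
  8 → 0: 1/6
  9 → 10: 8/15
  9 → 12: 6/13
  10 → 11: 8/9
  11 → 13: 8/8
  12 → 13: 6/6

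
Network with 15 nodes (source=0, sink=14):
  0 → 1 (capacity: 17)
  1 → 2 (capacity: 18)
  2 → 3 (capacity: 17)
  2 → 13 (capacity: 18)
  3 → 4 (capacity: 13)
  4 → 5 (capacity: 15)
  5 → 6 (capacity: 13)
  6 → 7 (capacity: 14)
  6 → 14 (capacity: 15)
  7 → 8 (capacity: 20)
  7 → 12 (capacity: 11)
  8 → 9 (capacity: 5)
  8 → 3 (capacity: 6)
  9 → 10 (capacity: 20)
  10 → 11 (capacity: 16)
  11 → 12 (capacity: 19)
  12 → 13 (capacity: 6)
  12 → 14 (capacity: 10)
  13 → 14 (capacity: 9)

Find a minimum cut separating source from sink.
Min cut value = 17, edges: (0,1)

Min cut value: 17
Partition: S = [0], T = [1, 2, 3, 4, 5, 6, 7, 8, 9, 10, 11, 12, 13, 14]
Cut edges: (0,1)

By max-flow min-cut theorem, max flow = min cut = 17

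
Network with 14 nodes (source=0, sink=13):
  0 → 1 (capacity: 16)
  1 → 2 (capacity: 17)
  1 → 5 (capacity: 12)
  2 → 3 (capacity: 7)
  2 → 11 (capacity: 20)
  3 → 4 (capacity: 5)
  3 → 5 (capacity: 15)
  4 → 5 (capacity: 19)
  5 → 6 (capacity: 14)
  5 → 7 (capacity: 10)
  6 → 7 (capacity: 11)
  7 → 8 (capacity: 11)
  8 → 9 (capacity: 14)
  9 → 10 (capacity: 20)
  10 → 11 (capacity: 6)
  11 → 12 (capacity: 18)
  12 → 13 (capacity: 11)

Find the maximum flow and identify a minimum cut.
Max flow = 11, Min cut edges: (12,13)

Maximum flow: 11
Minimum cut: (12,13)
Partition: S = [0, 1, 2, 3, 4, 5, 6, 7, 8, 9, 10, 11, 12], T = [13]

Max-flow min-cut theorem verified: both equal 11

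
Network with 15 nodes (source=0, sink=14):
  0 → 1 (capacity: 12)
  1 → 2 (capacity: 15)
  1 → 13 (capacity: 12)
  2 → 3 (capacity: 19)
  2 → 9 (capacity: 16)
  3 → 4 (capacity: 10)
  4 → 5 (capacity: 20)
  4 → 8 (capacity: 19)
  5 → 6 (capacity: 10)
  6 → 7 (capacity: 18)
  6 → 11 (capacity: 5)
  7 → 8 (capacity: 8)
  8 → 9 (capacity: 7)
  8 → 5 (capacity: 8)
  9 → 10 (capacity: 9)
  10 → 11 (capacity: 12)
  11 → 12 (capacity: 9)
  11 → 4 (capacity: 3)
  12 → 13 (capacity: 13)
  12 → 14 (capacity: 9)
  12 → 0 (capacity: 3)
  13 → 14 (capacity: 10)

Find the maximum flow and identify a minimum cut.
Max flow = 12, Min cut edges: (0,1)

Maximum flow: 12
Minimum cut: (0,1)
Partition: S = [0], T = [1, 2, 3, 4, 5, 6, 7, 8, 9, 10, 11, 12, 13, 14]

Max-flow min-cut theorem verified: both equal 12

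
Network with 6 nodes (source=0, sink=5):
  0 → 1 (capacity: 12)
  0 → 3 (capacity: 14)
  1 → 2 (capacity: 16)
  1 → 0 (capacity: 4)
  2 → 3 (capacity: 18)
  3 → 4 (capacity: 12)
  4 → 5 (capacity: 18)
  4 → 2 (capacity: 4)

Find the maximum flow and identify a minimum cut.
Max flow = 12, Min cut edges: (3,4)

Maximum flow: 12
Minimum cut: (3,4)
Partition: S = [0, 1, 2, 3], T = [4, 5]

Max-flow min-cut theorem verified: both equal 12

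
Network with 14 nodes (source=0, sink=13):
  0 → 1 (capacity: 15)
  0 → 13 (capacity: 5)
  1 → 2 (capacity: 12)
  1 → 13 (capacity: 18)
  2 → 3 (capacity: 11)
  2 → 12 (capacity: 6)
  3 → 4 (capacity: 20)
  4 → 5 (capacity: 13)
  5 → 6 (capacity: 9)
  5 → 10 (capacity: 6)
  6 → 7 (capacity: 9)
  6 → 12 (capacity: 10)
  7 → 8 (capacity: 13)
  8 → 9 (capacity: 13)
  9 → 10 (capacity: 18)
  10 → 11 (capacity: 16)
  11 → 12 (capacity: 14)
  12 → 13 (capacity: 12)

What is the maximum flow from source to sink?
Maximum flow = 20

Max flow: 20

Flow assignment:
  0 → 1: 15/15
  0 → 13: 5/5
  1 → 13: 15/18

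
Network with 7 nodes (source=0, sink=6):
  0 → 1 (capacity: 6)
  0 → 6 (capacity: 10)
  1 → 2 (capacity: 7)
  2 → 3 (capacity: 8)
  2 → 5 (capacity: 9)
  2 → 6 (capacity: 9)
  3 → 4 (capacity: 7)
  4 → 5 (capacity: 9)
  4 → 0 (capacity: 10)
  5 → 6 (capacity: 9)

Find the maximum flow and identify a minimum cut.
Max flow = 16, Min cut edges: (0,1), (0,6)

Maximum flow: 16
Minimum cut: (0,1), (0,6)
Partition: S = [0], T = [1, 2, 3, 4, 5, 6]

Max-flow min-cut theorem verified: both equal 16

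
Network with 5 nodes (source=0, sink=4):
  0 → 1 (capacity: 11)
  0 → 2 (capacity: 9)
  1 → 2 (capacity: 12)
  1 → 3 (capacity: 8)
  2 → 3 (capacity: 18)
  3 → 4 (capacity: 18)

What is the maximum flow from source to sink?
Maximum flow = 18

Max flow: 18

Flow assignment:
  0 → 1: 11/11
  0 → 2: 7/9
  1 → 2: 3/12
  1 → 3: 8/8
  2 → 3: 10/18
  3 → 4: 18/18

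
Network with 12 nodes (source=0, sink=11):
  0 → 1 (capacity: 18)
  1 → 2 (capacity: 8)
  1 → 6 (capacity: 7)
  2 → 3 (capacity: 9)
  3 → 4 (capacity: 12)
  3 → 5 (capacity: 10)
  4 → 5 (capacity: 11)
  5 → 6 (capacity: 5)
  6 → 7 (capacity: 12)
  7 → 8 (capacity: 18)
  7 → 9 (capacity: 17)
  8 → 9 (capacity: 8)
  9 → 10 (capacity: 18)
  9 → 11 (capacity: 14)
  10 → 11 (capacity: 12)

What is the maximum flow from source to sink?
Maximum flow = 12

Max flow: 12

Flow assignment:
  0 → 1: 12/18
  1 → 2: 5/8
  1 → 6: 7/7
  2 → 3: 5/9
  3 → 5: 5/10
  5 → 6: 5/5
  6 → 7: 12/12
  7 → 9: 12/17
  9 → 11: 12/14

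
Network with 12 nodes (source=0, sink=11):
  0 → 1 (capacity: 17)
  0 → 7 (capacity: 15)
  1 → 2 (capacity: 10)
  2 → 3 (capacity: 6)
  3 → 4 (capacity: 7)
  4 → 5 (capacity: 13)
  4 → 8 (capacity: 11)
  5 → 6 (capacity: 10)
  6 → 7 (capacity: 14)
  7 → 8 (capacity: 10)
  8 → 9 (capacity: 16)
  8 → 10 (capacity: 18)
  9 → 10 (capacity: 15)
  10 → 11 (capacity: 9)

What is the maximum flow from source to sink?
Maximum flow = 9

Max flow: 9

Flow assignment:
  0 → 1: 6/17
  0 → 7: 3/15
  1 → 2: 6/10
  2 → 3: 6/6
  3 → 4: 6/7
  4 → 8: 6/11
  7 → 8: 3/10
  8 → 10: 9/18
  10 → 11: 9/9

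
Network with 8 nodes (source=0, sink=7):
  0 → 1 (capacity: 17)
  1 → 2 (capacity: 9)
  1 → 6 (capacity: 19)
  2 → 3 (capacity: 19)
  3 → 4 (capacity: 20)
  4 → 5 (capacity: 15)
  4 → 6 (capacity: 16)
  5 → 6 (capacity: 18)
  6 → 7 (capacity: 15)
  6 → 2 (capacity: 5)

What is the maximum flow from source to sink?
Maximum flow = 15

Max flow: 15

Flow assignment:
  0 → 1: 15/17
  1 → 6: 15/19
  6 → 7: 15/15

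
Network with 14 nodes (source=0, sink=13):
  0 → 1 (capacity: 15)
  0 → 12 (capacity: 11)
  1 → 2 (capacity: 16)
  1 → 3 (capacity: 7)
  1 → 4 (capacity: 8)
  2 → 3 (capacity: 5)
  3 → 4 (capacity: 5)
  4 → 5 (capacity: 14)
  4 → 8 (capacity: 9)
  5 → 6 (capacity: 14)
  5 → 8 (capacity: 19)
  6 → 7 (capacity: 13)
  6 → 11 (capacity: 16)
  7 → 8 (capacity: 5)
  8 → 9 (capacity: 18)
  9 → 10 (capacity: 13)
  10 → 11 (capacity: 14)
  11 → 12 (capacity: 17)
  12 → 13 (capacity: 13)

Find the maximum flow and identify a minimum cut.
Max flow = 13, Min cut edges: (12,13)

Maximum flow: 13
Minimum cut: (12,13)
Partition: S = [0, 1, 2, 3, 4, 5, 6, 7, 8, 9, 10, 11, 12], T = [13]

Max-flow min-cut theorem verified: both equal 13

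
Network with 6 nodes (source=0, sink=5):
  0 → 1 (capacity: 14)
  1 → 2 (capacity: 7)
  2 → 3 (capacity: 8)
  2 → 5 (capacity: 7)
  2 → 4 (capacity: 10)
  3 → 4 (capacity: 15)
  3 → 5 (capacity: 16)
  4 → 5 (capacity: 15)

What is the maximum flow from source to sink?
Maximum flow = 7

Max flow: 7

Flow assignment:
  0 → 1: 7/14
  1 → 2: 7/7
  2 → 5: 7/7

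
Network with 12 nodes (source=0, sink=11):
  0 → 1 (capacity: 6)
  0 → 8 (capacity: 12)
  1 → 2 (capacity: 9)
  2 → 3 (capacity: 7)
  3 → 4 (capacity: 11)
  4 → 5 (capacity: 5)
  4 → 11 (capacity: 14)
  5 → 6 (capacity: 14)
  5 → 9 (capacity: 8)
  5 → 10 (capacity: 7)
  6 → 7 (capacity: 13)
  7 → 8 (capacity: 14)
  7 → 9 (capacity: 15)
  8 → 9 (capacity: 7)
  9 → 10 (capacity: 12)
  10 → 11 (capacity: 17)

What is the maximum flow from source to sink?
Maximum flow = 13

Max flow: 13

Flow assignment:
  0 → 1: 6/6
  0 → 8: 7/12
  1 → 2: 6/9
  2 → 3: 6/7
  3 → 4: 6/11
  4 → 11: 6/14
  8 → 9: 7/7
  9 → 10: 7/12
  10 → 11: 7/17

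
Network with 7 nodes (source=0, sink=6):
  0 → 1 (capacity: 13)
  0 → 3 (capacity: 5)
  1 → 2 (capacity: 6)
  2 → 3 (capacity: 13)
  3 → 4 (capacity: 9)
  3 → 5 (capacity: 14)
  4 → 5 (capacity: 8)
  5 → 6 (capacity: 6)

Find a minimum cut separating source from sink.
Min cut value = 6, edges: (5,6)

Min cut value: 6
Partition: S = [0, 1, 2, 3, 4, 5], T = [6]
Cut edges: (5,6)

By max-flow min-cut theorem, max flow = min cut = 6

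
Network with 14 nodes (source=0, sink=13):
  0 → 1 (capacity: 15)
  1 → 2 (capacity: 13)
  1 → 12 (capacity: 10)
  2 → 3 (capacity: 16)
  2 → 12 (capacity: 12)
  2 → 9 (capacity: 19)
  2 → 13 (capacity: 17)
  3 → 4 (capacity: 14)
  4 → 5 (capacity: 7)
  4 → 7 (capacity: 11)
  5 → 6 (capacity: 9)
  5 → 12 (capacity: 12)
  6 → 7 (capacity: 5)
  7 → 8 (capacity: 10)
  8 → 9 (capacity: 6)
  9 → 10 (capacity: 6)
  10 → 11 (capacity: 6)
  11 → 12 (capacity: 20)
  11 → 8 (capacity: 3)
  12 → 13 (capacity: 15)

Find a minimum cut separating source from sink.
Min cut value = 15, edges: (0,1)

Min cut value: 15
Partition: S = [0], T = [1, 2, 3, 4, 5, 6, 7, 8, 9, 10, 11, 12, 13]
Cut edges: (0,1)

By max-flow min-cut theorem, max flow = min cut = 15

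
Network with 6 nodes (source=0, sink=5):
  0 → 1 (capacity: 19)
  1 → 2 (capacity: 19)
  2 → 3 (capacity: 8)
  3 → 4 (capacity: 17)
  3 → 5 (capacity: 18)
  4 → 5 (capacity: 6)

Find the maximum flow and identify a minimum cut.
Max flow = 8, Min cut edges: (2,3)

Maximum flow: 8
Minimum cut: (2,3)
Partition: S = [0, 1, 2], T = [3, 4, 5]

Max-flow min-cut theorem verified: both equal 8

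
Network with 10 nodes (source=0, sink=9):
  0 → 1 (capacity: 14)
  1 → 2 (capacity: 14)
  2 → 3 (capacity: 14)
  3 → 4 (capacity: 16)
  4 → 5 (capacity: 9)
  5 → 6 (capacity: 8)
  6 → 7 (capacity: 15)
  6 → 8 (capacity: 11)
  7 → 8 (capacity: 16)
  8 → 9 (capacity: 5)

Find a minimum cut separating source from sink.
Min cut value = 5, edges: (8,9)

Min cut value: 5
Partition: S = [0, 1, 2, 3, 4, 5, 6, 7, 8], T = [9]
Cut edges: (8,9)

By max-flow min-cut theorem, max flow = min cut = 5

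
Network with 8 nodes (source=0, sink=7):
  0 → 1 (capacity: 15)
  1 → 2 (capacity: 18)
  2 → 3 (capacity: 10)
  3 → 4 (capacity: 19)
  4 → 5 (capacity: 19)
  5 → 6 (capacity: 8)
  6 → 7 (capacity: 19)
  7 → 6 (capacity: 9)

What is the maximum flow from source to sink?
Maximum flow = 8

Max flow: 8

Flow assignment:
  0 → 1: 8/15
  1 → 2: 8/18
  2 → 3: 8/10
  3 → 4: 8/19
  4 → 5: 8/19
  5 → 6: 8/8
  6 → 7: 8/19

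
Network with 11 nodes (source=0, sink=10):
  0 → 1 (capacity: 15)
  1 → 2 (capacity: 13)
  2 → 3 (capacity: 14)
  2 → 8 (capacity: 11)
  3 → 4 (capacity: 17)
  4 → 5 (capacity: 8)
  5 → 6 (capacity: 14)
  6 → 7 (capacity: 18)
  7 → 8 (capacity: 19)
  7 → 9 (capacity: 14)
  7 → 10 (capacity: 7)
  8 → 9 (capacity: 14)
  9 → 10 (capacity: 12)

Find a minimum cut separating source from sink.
Min cut value = 13, edges: (1,2)

Min cut value: 13
Partition: S = [0, 1], T = [2, 3, 4, 5, 6, 7, 8, 9, 10]
Cut edges: (1,2)

By max-flow min-cut theorem, max flow = min cut = 13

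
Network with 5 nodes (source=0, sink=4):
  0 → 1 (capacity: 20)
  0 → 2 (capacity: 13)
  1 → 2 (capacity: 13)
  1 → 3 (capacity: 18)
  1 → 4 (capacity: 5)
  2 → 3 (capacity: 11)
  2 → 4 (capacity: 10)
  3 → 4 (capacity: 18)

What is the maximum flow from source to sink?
Maximum flow = 33

Max flow: 33

Flow assignment:
  0 → 1: 20/20
  0 → 2: 13/13
  1 → 2: 8/13
  1 → 3: 7/18
  1 → 4: 5/5
  2 → 3: 11/11
  2 → 4: 10/10
  3 → 4: 18/18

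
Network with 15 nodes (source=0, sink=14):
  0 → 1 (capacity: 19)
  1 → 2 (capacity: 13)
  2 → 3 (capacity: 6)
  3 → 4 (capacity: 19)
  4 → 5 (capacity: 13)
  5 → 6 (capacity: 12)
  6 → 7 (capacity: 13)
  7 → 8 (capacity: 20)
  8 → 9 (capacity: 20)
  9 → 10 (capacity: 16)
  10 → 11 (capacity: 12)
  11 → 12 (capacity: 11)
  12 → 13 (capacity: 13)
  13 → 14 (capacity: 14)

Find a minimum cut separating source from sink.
Min cut value = 6, edges: (2,3)

Min cut value: 6
Partition: S = [0, 1, 2], T = [3, 4, 5, 6, 7, 8, 9, 10, 11, 12, 13, 14]
Cut edges: (2,3)

By max-flow min-cut theorem, max flow = min cut = 6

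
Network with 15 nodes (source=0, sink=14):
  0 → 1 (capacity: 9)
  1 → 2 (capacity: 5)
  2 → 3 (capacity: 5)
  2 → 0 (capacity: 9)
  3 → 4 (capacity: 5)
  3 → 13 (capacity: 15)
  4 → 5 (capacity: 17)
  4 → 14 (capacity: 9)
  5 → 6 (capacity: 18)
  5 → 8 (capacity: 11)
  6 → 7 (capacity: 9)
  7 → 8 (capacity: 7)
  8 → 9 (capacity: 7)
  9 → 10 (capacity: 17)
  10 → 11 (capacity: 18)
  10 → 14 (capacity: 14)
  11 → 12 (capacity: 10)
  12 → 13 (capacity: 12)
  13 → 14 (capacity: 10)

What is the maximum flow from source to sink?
Maximum flow = 5

Max flow: 5

Flow assignment:
  0 → 1: 5/9
  1 → 2: 5/5
  2 → 3: 5/5
  3 → 4: 5/5
  4 → 14: 5/9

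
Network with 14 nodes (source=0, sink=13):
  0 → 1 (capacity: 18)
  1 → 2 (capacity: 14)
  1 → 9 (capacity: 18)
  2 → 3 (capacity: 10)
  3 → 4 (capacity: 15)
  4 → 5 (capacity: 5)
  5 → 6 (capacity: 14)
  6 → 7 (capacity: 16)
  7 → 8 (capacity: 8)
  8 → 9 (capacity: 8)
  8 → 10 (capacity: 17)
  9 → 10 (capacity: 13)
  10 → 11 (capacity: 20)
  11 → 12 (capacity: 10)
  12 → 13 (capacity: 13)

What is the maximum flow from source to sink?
Maximum flow = 10

Max flow: 10

Flow assignment:
  0 → 1: 10/18
  1 → 2: 5/14
  1 → 9: 5/18
  2 → 3: 5/10
  3 → 4: 5/15
  4 → 5: 5/5
  5 → 6: 5/14
  6 → 7: 5/16
  7 → 8: 5/8
  8 → 10: 5/17
  9 → 10: 5/13
  10 → 11: 10/20
  11 → 12: 10/10
  12 → 13: 10/13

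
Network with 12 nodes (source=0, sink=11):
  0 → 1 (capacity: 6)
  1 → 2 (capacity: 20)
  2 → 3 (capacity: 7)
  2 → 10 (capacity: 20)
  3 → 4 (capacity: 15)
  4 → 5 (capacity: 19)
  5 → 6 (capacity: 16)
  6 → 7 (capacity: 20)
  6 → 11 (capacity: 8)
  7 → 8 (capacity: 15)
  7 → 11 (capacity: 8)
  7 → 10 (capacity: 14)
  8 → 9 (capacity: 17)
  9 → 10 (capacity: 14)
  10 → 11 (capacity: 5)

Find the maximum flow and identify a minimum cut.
Max flow = 6, Min cut edges: (0,1)

Maximum flow: 6
Minimum cut: (0,1)
Partition: S = [0], T = [1, 2, 3, 4, 5, 6, 7, 8, 9, 10, 11]

Max-flow min-cut theorem verified: both equal 6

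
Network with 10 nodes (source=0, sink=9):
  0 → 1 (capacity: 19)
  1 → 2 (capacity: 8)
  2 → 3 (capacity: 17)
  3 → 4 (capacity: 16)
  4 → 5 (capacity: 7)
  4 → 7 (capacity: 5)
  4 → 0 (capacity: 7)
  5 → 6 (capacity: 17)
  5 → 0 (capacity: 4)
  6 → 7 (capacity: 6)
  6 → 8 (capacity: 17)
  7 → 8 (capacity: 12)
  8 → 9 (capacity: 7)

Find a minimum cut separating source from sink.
Min cut value = 7, edges: (8,9)

Min cut value: 7
Partition: S = [0, 1, 2, 3, 4, 5, 6, 7, 8], T = [9]
Cut edges: (8,9)

By max-flow min-cut theorem, max flow = min cut = 7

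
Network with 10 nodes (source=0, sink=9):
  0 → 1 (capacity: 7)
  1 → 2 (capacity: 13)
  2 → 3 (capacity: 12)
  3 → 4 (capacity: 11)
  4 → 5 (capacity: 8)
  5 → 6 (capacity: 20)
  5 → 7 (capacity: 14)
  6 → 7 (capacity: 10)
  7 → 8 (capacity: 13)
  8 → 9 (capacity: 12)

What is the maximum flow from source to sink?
Maximum flow = 7

Max flow: 7

Flow assignment:
  0 → 1: 7/7
  1 → 2: 7/13
  2 → 3: 7/12
  3 → 4: 7/11
  4 → 5: 7/8
  5 → 7: 7/14
  7 → 8: 7/13
  8 → 9: 7/12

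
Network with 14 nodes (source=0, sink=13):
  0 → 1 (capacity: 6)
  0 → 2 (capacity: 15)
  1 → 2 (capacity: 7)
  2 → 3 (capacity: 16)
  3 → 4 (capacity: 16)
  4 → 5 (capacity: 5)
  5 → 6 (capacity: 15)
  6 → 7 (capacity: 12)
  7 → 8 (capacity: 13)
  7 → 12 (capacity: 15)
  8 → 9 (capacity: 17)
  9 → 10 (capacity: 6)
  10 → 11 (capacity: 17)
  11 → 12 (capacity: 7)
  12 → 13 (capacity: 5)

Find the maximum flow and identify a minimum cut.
Max flow = 5, Min cut edges: (12,13)

Maximum flow: 5
Minimum cut: (12,13)
Partition: S = [0, 1, 2, 3, 4, 5, 6, 7, 8, 9, 10, 11, 12], T = [13]

Max-flow min-cut theorem verified: both equal 5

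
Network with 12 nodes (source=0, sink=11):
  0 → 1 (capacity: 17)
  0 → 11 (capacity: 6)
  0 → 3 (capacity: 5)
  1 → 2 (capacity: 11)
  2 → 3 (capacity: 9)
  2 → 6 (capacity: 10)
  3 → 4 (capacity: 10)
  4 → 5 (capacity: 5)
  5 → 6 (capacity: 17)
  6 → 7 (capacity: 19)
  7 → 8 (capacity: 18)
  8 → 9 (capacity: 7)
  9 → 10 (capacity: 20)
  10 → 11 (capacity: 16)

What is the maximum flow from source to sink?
Maximum flow = 13

Max flow: 13

Flow assignment:
  0 → 1: 7/17
  0 → 11: 6/6
  1 → 2: 7/11
  2 → 3: 5/9
  2 → 6: 2/10
  3 → 4: 5/10
  4 → 5: 5/5
  5 → 6: 5/17
  6 → 7: 7/19
  7 → 8: 7/18
  8 → 9: 7/7
  9 → 10: 7/20
  10 → 11: 7/16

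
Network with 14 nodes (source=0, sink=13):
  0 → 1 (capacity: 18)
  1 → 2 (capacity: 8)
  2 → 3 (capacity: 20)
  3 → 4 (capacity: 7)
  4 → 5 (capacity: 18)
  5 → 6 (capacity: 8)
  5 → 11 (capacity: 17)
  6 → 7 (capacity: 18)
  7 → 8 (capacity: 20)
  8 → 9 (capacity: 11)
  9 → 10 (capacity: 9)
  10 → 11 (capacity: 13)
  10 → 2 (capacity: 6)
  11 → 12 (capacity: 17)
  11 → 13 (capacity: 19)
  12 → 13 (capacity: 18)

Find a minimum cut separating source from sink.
Min cut value = 7, edges: (3,4)

Min cut value: 7
Partition: S = [0, 1, 2, 3], T = [4, 5, 6, 7, 8, 9, 10, 11, 12, 13]
Cut edges: (3,4)

By max-flow min-cut theorem, max flow = min cut = 7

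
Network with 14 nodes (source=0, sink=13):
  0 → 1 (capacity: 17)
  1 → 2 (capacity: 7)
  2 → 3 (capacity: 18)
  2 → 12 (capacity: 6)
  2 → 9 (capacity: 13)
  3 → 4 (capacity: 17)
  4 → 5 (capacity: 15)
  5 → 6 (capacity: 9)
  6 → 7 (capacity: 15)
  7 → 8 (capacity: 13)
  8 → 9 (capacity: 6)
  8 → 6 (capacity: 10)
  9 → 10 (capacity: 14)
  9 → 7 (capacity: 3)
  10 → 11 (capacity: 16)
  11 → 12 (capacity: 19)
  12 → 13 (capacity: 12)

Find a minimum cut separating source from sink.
Min cut value = 7, edges: (1,2)

Min cut value: 7
Partition: S = [0, 1], T = [2, 3, 4, 5, 6, 7, 8, 9, 10, 11, 12, 13]
Cut edges: (1,2)

By max-flow min-cut theorem, max flow = min cut = 7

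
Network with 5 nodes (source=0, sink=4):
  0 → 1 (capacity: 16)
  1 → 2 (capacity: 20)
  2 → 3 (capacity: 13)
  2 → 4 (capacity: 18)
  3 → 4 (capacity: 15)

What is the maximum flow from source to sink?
Maximum flow = 16

Max flow: 16

Flow assignment:
  0 → 1: 16/16
  1 → 2: 16/20
  2 → 4: 16/18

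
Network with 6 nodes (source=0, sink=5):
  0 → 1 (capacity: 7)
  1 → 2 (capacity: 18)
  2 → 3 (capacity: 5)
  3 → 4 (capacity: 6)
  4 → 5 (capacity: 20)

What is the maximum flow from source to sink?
Maximum flow = 5

Max flow: 5

Flow assignment:
  0 → 1: 5/7
  1 → 2: 5/18
  2 → 3: 5/5
  3 → 4: 5/6
  4 → 5: 5/20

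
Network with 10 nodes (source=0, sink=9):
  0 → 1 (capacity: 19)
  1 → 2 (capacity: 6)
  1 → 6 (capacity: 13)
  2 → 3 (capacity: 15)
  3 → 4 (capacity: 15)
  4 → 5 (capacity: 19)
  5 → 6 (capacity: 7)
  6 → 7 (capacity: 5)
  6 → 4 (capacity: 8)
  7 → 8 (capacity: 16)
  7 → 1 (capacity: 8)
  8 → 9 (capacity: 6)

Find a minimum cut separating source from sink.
Min cut value = 5, edges: (6,7)

Min cut value: 5
Partition: S = [0, 1, 2, 3, 4, 5, 6], T = [7, 8, 9]
Cut edges: (6,7)

By max-flow min-cut theorem, max flow = min cut = 5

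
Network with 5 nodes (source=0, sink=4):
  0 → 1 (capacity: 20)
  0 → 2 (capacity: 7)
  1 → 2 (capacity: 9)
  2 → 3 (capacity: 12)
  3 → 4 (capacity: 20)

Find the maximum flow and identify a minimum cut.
Max flow = 12, Min cut edges: (2,3)

Maximum flow: 12
Minimum cut: (2,3)
Partition: S = [0, 1, 2], T = [3, 4]

Max-flow min-cut theorem verified: both equal 12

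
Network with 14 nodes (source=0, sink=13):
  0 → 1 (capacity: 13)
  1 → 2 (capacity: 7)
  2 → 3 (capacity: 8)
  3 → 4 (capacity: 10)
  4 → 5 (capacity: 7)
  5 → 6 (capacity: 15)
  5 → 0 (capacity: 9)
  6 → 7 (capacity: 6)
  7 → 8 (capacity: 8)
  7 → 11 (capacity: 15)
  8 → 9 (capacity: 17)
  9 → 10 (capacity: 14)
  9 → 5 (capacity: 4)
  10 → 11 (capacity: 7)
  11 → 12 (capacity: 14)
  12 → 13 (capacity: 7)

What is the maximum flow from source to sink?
Maximum flow = 6

Max flow: 6

Flow assignment:
  0 → 1: 7/13
  1 → 2: 7/7
  2 → 3: 7/8
  3 → 4: 7/10
  4 → 5: 7/7
  5 → 6: 6/15
  5 → 0: 1/9
  6 → 7: 6/6
  7 → 11: 6/15
  11 → 12: 6/14
  12 → 13: 6/7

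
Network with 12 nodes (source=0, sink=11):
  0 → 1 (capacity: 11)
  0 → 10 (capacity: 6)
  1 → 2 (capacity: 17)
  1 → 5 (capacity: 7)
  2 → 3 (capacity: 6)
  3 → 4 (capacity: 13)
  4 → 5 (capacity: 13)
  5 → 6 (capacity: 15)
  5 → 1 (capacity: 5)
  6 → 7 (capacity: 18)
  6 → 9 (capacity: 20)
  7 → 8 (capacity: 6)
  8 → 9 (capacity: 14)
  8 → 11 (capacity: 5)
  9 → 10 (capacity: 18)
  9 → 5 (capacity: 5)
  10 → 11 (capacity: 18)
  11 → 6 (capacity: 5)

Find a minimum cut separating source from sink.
Min cut value = 17, edges: (0,1), (0,10)

Min cut value: 17
Partition: S = [0], T = [1, 2, 3, 4, 5, 6, 7, 8, 9, 10, 11]
Cut edges: (0,1), (0,10)

By max-flow min-cut theorem, max flow = min cut = 17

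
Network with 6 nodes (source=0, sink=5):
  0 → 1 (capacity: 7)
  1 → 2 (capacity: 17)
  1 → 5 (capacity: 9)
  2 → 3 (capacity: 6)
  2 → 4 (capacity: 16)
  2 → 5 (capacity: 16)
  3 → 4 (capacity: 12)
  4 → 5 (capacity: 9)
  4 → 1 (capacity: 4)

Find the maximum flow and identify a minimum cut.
Max flow = 7, Min cut edges: (0,1)

Maximum flow: 7
Minimum cut: (0,1)
Partition: S = [0], T = [1, 2, 3, 4, 5]

Max-flow min-cut theorem verified: both equal 7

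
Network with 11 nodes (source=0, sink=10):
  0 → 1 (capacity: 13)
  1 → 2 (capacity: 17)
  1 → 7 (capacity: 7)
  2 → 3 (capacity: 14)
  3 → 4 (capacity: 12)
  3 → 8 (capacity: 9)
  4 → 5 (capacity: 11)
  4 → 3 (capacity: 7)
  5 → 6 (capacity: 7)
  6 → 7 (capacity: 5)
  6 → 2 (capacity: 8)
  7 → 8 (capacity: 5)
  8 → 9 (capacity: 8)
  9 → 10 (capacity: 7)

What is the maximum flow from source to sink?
Maximum flow = 7

Max flow: 7

Flow assignment:
  0 → 1: 7/13
  1 → 2: 3/17
  1 → 7: 4/7
  2 → 3: 3/14
  3 → 8: 3/9
  7 → 8: 4/5
  8 → 9: 7/8
  9 → 10: 7/7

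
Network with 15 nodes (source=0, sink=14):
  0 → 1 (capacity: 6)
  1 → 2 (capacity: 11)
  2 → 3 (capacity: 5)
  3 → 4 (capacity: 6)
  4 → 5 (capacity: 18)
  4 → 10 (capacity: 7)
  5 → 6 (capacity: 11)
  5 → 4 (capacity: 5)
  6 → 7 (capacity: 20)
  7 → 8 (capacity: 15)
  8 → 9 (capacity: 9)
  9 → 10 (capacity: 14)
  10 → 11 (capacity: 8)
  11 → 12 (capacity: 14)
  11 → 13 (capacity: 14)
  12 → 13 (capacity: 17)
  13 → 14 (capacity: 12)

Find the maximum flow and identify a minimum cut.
Max flow = 5, Min cut edges: (2,3)

Maximum flow: 5
Minimum cut: (2,3)
Partition: S = [0, 1, 2], T = [3, 4, 5, 6, 7, 8, 9, 10, 11, 12, 13, 14]

Max-flow min-cut theorem verified: both equal 5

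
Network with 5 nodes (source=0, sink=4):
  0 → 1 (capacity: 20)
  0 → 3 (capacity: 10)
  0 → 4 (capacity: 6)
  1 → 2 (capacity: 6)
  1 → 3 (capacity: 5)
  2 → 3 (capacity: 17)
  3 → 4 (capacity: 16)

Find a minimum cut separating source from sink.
Min cut value = 22, edges: (0,4), (3,4)

Min cut value: 22
Partition: S = [0, 1, 2, 3], T = [4]
Cut edges: (0,4), (3,4)

By max-flow min-cut theorem, max flow = min cut = 22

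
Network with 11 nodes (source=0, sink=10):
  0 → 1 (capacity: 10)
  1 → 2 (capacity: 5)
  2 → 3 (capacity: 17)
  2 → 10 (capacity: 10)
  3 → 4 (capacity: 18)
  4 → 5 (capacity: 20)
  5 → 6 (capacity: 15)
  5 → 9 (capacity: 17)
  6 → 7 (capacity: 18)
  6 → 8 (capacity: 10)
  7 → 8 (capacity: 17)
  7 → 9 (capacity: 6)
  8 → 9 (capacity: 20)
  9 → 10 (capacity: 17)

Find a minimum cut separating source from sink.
Min cut value = 5, edges: (1,2)

Min cut value: 5
Partition: S = [0, 1], T = [2, 3, 4, 5, 6, 7, 8, 9, 10]
Cut edges: (1,2)

By max-flow min-cut theorem, max flow = min cut = 5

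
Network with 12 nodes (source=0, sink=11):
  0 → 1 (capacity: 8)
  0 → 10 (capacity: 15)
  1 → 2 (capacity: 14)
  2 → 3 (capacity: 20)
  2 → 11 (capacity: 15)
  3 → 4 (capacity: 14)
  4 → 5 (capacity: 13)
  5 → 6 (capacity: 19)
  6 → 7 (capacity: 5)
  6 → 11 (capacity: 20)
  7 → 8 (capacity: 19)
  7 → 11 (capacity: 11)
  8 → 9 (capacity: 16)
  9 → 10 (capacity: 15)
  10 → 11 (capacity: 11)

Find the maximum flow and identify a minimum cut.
Max flow = 19, Min cut edges: (0,1), (10,11)

Maximum flow: 19
Minimum cut: (0,1), (10,11)
Partition: S = [0, 8, 9, 10], T = [1, 2, 3, 4, 5, 6, 7, 11]

Max-flow min-cut theorem verified: both equal 19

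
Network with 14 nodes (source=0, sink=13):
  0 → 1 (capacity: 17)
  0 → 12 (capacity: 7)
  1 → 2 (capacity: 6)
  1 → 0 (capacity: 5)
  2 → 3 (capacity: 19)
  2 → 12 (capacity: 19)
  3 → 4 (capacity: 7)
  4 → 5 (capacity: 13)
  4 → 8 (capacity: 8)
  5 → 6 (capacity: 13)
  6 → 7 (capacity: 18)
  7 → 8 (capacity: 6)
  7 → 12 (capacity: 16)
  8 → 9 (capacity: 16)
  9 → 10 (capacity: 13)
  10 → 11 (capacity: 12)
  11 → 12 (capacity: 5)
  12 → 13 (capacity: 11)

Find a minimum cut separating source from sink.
Min cut value = 11, edges: (12,13)

Min cut value: 11
Partition: S = [0, 1, 2, 3, 4, 5, 6, 7, 8, 9, 10, 11, 12], T = [13]
Cut edges: (12,13)

By max-flow min-cut theorem, max flow = min cut = 11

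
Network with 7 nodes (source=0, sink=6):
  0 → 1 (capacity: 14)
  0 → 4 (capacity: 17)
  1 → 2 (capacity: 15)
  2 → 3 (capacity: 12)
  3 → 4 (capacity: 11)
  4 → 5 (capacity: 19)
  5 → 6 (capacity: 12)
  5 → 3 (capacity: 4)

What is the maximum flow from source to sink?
Maximum flow = 12

Max flow: 12

Flow assignment:
  0 → 1: 11/14
  0 → 4: 1/17
  1 → 2: 11/15
  2 → 3: 11/12
  3 → 4: 11/11
  4 → 5: 12/19
  5 → 6: 12/12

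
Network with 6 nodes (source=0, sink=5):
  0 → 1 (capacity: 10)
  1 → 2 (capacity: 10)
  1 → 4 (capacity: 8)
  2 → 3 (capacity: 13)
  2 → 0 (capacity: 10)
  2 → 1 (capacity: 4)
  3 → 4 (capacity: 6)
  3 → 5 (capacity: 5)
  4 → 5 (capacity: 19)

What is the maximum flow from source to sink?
Maximum flow = 10

Max flow: 10

Flow assignment:
  0 → 1: 10/10
  1 → 2: 2/10
  1 → 4: 8/8
  2 → 3: 2/13
  3 → 5: 2/5
  4 → 5: 8/19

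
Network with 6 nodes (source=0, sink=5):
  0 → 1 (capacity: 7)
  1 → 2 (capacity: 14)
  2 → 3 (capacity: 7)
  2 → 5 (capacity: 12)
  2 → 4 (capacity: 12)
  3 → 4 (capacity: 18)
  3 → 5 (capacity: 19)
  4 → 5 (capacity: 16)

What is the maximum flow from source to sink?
Maximum flow = 7

Max flow: 7

Flow assignment:
  0 → 1: 7/7
  1 → 2: 7/14
  2 → 5: 7/12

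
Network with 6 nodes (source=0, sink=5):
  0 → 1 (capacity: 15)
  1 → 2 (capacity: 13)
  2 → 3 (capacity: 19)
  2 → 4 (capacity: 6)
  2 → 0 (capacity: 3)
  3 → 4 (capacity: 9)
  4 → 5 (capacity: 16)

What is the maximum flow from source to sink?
Maximum flow = 13

Max flow: 13

Flow assignment:
  0 → 1: 13/15
  1 → 2: 13/13
  2 → 3: 7/19
  2 → 4: 6/6
  3 → 4: 7/9
  4 → 5: 13/16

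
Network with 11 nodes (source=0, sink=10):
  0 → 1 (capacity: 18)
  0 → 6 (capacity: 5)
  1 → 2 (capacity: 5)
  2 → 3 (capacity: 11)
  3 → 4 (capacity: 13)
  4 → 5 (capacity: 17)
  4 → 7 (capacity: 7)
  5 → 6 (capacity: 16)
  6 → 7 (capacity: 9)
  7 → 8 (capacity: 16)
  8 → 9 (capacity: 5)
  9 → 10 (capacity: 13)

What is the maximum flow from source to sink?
Maximum flow = 5

Max flow: 5

Flow assignment:
  0 → 1: 5/18
  1 → 2: 5/5
  2 → 3: 5/11
  3 → 4: 5/13
  4 → 7: 5/7
  7 → 8: 5/16
  8 → 9: 5/5
  9 → 10: 5/13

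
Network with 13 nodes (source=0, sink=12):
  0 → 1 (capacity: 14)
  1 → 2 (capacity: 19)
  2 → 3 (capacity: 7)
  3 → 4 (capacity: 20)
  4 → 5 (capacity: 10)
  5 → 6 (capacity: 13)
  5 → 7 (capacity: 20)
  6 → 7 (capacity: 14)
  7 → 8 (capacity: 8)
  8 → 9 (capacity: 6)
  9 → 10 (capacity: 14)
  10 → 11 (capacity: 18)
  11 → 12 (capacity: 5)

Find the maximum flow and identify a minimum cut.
Max flow = 5, Min cut edges: (11,12)

Maximum flow: 5
Minimum cut: (11,12)
Partition: S = [0, 1, 2, 3, 4, 5, 6, 7, 8, 9, 10, 11], T = [12]

Max-flow min-cut theorem verified: both equal 5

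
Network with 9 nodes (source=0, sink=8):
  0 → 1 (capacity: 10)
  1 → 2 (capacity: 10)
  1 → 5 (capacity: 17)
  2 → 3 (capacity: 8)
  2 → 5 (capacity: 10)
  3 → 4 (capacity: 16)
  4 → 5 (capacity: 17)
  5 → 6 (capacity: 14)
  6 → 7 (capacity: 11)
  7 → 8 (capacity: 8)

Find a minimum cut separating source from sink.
Min cut value = 8, edges: (7,8)

Min cut value: 8
Partition: S = [0, 1, 2, 3, 4, 5, 6, 7], T = [8]
Cut edges: (7,8)

By max-flow min-cut theorem, max flow = min cut = 8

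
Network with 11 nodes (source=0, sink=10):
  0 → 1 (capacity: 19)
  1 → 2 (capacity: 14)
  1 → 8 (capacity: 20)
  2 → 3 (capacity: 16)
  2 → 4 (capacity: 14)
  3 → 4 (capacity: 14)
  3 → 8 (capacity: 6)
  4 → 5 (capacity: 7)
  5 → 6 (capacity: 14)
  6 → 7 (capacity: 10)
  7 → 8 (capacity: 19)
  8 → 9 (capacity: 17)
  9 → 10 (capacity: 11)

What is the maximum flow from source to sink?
Maximum flow = 11

Max flow: 11

Flow assignment:
  0 → 1: 11/19
  1 → 8: 11/20
  8 → 9: 11/17
  9 → 10: 11/11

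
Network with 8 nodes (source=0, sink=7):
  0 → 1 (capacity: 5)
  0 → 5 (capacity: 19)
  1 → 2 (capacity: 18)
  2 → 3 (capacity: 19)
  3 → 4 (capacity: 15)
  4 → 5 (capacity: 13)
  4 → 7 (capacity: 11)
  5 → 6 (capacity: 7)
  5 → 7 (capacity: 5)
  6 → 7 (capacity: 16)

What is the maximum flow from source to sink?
Maximum flow = 17

Max flow: 17

Flow assignment:
  0 → 1: 5/5
  0 → 5: 12/19
  1 → 2: 5/18
  2 → 3: 5/19
  3 → 4: 5/15
  4 → 7: 5/11
  5 → 6: 7/7
  5 → 7: 5/5
  6 → 7: 7/16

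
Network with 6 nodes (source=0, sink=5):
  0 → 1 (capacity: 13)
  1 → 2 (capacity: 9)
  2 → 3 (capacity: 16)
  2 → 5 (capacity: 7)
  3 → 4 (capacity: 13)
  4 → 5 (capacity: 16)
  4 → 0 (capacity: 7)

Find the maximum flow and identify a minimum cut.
Max flow = 9, Min cut edges: (1,2)

Maximum flow: 9
Minimum cut: (1,2)
Partition: S = [0, 1], T = [2, 3, 4, 5]

Max-flow min-cut theorem verified: both equal 9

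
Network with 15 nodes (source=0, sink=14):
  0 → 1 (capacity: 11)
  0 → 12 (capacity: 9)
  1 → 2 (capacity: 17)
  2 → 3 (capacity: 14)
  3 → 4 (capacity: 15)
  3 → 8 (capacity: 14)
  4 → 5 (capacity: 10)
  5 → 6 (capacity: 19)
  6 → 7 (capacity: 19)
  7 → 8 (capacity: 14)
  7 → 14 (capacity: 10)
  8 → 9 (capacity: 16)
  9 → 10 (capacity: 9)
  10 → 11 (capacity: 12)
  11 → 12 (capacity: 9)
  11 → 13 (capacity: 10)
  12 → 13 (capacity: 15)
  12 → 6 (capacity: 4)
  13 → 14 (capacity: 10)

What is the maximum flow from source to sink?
Maximum flow = 20

Max flow: 20

Flow assignment:
  0 → 1: 11/11
  0 → 12: 9/9
  1 → 2: 11/17
  2 → 3: 11/14
  3 → 4: 10/15
  3 → 8: 1/14
  4 → 5: 10/10
  5 → 6: 10/19
  6 → 7: 10/19
  7 → 14: 10/10
  8 → 9: 1/16
  9 → 10: 1/9
  10 → 11: 1/12
  11 → 13: 1/10
  12 → 13: 9/15
  13 → 14: 10/10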